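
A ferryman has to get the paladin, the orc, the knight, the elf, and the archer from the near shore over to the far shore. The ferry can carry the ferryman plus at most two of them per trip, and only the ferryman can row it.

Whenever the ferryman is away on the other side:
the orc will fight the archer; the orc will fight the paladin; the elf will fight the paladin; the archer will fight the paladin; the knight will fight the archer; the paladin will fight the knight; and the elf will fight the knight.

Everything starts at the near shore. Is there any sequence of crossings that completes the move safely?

Whatever the first load, the items left behind include a forbidden pair without the ferryman. No opening move is safe, so no plan exists.

No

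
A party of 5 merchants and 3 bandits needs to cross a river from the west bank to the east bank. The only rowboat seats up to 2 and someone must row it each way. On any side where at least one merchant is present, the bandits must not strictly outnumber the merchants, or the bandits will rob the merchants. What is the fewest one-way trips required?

Counting alone: each trip to the east bank takes at most 2 across and each return brings at least 1 back, so after t trips out (and t−1 returns) at most 2t − (t−1) of the 8 are across; that first reaches 8 at t = 7, so at least 13 crossings are needed.
The plan below uses exactly 13 crossings, so it is optimal:
1. 2 bandits → the east bank.  (the west bank: 5M 1B; the east bank: 0M 2B)
2. 1 bandit ← the west bank.  (the west bank: 5M 2B; the east bank: 0M 1B)
3. 2 bandits → the east bank.  (the west bank: 5M 0B; the east bank: 0M 3B)
4. 1 bandit ← the west bank.  (the west bank: 5M 1B; the east bank: 0M 2B)
5. 2 merchants → the east bank.  (the west bank: 3M 1B; the east bank: 2M 2B)
6. 1 bandit ← the west bank.  (the west bank: 3M 2B; the east bank: 2M 1B)
7. 1 merchant and 1 bandit → the east bank.  (the west bank: 2M 1B; the east bank: 3M 2B)
8. 1 bandit ← the west bank.  (the west bank: 2M 2B; the east bank: 3M 1B)
9. 2 bandits → the east bank.  (the west bank: 2M 0B; the east bank: 3M 3B)
10. 1 bandit ← the west bank.  (the west bank: 2M 1B; the east bank: 3M 2B)
11. 1 merchant and 1 bandit → the east bank.  (the west bank: 1M 0B; the east bank: 4M 3B)
12. 1 bandit ← the west bank.  (the west bank: 1M 1B; the east bank: 4M 2B)
13. 1 merchant and 1 bandit → the east bank.  (the west bank: 0M 0B; the east bank: 5M 3B)

13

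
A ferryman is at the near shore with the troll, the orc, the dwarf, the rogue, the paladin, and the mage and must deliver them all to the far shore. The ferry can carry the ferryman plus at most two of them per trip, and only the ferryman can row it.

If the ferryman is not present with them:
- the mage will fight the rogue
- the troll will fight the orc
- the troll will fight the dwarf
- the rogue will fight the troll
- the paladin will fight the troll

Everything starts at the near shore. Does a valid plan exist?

Yes

1. Ferryman goes to the far shore with the rogue and the troll.
2. Ferryman goes back to the near shore with the troll.
3. Ferryman goes to the far shore with the orc and the troll.
4. Ferryman goes back to the near shore with the troll.
5. Ferryman goes to the far shore with the dwarf and the paladin.
6. Ferryman goes back to the near shore alone.
7. Ferryman goes to the far shore with the mage and the troll.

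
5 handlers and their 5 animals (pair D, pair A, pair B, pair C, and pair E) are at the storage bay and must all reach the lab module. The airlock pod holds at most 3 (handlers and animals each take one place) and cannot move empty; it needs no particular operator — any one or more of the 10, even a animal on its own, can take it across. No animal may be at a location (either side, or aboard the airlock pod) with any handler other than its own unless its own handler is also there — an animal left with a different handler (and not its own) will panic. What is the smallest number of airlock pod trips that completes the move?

Counting alone: each trip to the lab module takes at most 3 across and each return brings at least 1 back, so after t trips out (and t−1 returns) at most 3t − (t−1) of the 10 are across; that first reaches 10 at t = 5, so at least 9 crossings are needed.
The safety rule pushes this higher. Following every safe sequence of crossings, the most of the 10 that can be at the lab module as the airlock pod arrives there on crossing 9 is 9 — never all 10.
So no plan with fewer than 11 crossings exists, and this one achieves 11:
1. animal D and handler D cross → the lab module.
2. handler D crosses ← the storage bay.
3. animal A, animal B, and animal C cross → the lab module.
4. animal D crosses ← the storage bay.
5. handler A, handler B, and handler C cross → the lab module.
6. animal A and handler A cross ← the storage bay.
7. handler A, handler D, and handler E cross → the lab module.
8. animal B crosses ← the storage bay.
9. animal A and animal D cross → the lab module.
10. animal D crosses ← the storage bay.
11. animal B, animal D, and animal E cross → the lab module.

11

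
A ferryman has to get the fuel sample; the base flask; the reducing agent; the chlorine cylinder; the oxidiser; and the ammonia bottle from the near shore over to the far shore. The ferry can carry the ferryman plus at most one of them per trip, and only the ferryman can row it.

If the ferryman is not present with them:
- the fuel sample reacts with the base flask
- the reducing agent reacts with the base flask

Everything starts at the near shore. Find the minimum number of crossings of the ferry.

13

Counting alone: the ferryman can take at most 1 across per trip to the far shore, so moving all 6 needs at least 6 loaded trips out, with a return between consecutive ones — at least 11 crossings.
The safety rule pushes this higher. Following every safe sequence of crossings, the most of the 6 that can be at the far shore as the ferry arrives there on crossing 11 is 5 — never all 6.
So no plan with fewer than 13 crossings exists, and this one achieves 13:
1. Ferryman goes to the far shore with the base flask.
2. Ferryman goes back to the near shore alone.
3. Ferryman goes to the far shore with the fuel sample.
4. Ferryman goes back to the near shore with the base flask.
5. Ferryman goes to the far shore with the reducing agent.
6. Ferryman goes back to the near shore alone.
7. Ferryman goes to the far shore with the chlorine cylinder.
8. Ferryman goes back to the near shore alone.
9. Ferryman goes to the far shore with the oxidiser.
10. Ferryman goes back to the near shore alone.
11. Ferryman goes to the far shore with the ammonia bottle.
12. Ferryman goes back to the near shore alone.
13. Ferryman goes to the far shore with the base flask.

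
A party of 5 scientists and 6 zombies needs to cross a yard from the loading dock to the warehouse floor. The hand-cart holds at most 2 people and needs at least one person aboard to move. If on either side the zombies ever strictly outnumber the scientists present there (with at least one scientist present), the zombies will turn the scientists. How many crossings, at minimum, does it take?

impossible

The zombies already outnumber the scientists at the loading dock before anyone moves, so the starting position itself is disallowed.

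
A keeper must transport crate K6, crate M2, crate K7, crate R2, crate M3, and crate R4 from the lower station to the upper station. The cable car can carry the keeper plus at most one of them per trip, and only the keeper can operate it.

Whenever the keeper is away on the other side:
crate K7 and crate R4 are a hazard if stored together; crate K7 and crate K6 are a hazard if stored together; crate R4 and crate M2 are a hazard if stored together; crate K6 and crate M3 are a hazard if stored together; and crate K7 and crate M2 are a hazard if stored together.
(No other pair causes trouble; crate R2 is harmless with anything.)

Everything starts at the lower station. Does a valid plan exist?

Whatever the first load, the items left behind include a forbidden pair without the keeper. No opening move is safe, so no plan exists.

No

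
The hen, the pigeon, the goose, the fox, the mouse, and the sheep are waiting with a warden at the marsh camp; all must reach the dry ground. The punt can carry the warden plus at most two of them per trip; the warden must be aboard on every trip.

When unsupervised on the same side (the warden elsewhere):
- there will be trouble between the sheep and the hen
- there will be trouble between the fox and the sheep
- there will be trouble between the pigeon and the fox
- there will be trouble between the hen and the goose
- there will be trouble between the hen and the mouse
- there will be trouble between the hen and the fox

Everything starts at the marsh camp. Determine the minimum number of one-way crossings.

9

Counting alone: the warden can take at most 2 across per trip to the dry ground, so moving all 6 needs at least 3 loaded trips out, with a return between consecutive ones — at least 5 crossings.
The safety rule pushes this higher. Following every safe sequence of crossings, the most of the 6 that can be at the dry ground as the punt arrives there on crossings 5, 7 is 4, 5 respectively — never all 6.
So no plan with fewer than 9 crossings exists, and this one achieves 9:
1. Warden goes to the dry ground with the fox and the hen.  [the marsh camp: the goose, the mouse, the pigeon, the sheep | the dry ground: the fox, the hen]
2. Warden goes back to the marsh camp with the hen.  [the marsh camp: the goose, the hen, the mouse, the pigeon, the sheep | the dry ground: the fox]
3. Warden goes to the dry ground with the hen and the pigeon.  [the marsh camp: the goose, the mouse, the sheep | the dry ground: the fox, the hen, the pigeon]
4. Warden goes back to the marsh camp with the fox.  [the marsh camp: the fox, the goose, the mouse, the sheep | the dry ground: the hen, the pigeon]
5. Warden goes to the dry ground with the goose and the sheep.  [the marsh camp: the fox, the mouse | the dry ground: the goose, the hen, the pigeon, the sheep]
6. Warden goes back to the marsh camp with the hen.  [the marsh camp: the fox, the hen, the mouse | the dry ground: the goose, the pigeon, the sheep]
7. Warden goes to the dry ground with the hen and the mouse.  [the marsh camp: the fox | the dry ground: the goose, the hen, the mouse, the pigeon, the sheep]
8. Warden goes back to the marsh camp with the hen.  [the marsh camp: the fox, the hen | the dry ground: the goose, the mouse, the pigeon, the sheep]
9. Warden goes to the dry ground with the fox and the hen.  [the marsh camp: — | the dry ground: the fox, the goose, the hen, the mouse, the pigeon, the sheep]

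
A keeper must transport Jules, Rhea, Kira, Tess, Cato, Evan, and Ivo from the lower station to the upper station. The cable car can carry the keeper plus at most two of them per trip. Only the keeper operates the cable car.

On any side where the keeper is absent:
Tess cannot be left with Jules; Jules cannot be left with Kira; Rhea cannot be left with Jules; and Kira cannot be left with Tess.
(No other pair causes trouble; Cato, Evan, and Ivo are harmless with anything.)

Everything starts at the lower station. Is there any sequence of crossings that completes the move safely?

1. Keeper goes to the upper station with Jules and Kira.
2. Keeper goes back to the lower station with Jules.
3. Keeper goes to the upper station with Jules and Rhea.
4. Keeper goes back to the lower station with Jules.
5. Keeper goes to the upper station with Cato and Jules.
6. Keeper goes back to the lower station with Jules.
7. Keeper goes to the upper station with Evan and Jules.
8. Keeper goes back to the lower station with Jules.
9. Keeper goes to the upper station with Ivo and Jules.
10. Keeper goes back to the lower station with Jules.
11. Keeper goes to the upper station with Jules and Tess.

Yes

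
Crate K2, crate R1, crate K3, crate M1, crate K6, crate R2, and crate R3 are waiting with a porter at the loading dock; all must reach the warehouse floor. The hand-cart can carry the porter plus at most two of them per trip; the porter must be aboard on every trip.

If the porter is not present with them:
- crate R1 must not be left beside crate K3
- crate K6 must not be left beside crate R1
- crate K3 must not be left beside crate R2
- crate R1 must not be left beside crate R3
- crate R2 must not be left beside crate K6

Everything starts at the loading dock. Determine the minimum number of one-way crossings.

9

Counting alone: the porter can take at most 2 across per trip to the warehouse floor, so moving all 7 needs at least 4 loaded trips out, with a return between consecutive ones — at least 7 crossings.
The safety rule pushes this higher. Following every safe sequence of crossings, the most of the 7 that can be at the warehouse floor as the hand-cart arrives there on crossing 7 is 6 — never all 7.
So no plan with fewer than 9 crossings exists, and this one achieves 9:
1. Porter goes to the warehouse floor with crate R1 and crate R2.
2. Porter goes back to the loading dock alone.
3. Porter goes to the warehouse floor with crate K2.
4. Porter goes back to the loading dock alone.
5. Porter goes to the warehouse floor with crate K3 and crate M1.
6. Porter goes back to the loading dock with crate R1 and crate R2.
7. Porter goes to the warehouse floor with crate K6 and crate R3.
8. Porter goes back to the loading dock alone.
9. Porter goes to the warehouse floor with crate R1 and crate R2.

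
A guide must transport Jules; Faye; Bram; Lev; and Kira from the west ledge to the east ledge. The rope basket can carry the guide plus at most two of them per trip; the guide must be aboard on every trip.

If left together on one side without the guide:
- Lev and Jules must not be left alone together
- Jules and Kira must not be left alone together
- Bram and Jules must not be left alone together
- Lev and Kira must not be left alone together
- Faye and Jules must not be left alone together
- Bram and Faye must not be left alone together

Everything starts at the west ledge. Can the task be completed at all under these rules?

No

Whatever the first load, the items left behind include a forbidden pair without the guide. No opening move is safe, so no plan exists.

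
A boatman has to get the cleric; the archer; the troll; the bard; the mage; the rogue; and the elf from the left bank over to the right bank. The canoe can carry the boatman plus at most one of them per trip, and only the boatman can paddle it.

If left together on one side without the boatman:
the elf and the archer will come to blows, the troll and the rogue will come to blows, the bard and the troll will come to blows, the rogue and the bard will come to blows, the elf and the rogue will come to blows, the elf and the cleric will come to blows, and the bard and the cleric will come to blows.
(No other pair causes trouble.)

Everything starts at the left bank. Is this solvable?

No

Whatever the first load, the items left behind include a forbidden pair without the boatman. No opening move is safe, so no plan exists.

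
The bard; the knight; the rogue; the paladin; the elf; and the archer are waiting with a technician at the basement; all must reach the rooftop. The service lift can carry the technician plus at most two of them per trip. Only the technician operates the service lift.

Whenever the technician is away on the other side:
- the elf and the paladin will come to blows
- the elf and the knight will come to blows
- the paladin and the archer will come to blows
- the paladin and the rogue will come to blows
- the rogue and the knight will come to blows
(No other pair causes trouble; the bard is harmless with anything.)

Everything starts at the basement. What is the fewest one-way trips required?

7

Counting alone: the technician can take at most 2 across per trip to the rooftop, so moving all 6 needs at least 3 loaded trips out, with a return between consecutive ones — at least 5 crossings.
The safety rule pushes this higher. Following every safe sequence of crossings, the most of the 6 that can be at the rooftop as the service lift arrives there on crossing 5 is 5 — never all 6.
So no plan with fewer than 7 crossings exists, and this one achieves 7:
1. Technician goes to the rooftop with the knight and the paladin.  [the basement: the archer, the bard, the elf, the rogue | the rooftop: the knight, the paladin]
2. Technician goes back to the basement alone.  [the basement: the archer, the bard, the elf, the rogue | the rooftop: the knight, the paladin]
3. Technician goes to the rooftop with the bard and the rogue.  [the basement: the archer, the elf | the rooftop: the bard, the knight, the paladin, the rogue]
4. Technician goes back to the basement with the knight and the paladin.  [the basement: the archer, the elf, the knight, the paladin | the rooftop: the bard, the rogue]
5. Technician goes to the rooftop with the archer and the elf.  [the basement: the knight, the paladin | the rooftop: the archer, the bard, the elf, the rogue]
6. Technician goes back to the basement alone.  [the basement: the knight, the paladin | the rooftop: the archer, the bard, the elf, the rogue]
7. Technician goes to the rooftop with the knight and the paladin.  [the basement: — | the rooftop: the archer, the bard, the elf, the knight, the paladin, the rogue]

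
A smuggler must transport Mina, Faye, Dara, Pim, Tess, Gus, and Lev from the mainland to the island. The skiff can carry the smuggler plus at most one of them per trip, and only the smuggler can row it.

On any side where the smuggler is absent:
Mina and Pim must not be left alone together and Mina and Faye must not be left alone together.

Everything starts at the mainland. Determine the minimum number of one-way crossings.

Counting alone: the smuggler can take at most 1 across per trip to the island, so moving all 7 needs at least 7 loaded trips out, with a return between consecutive ones — at least 13 crossings.
The safety rule pushes this higher. Following every safe sequence of crossings, the most of the 7 that can be at the island as the skiff arrives there on crossing 13 is 6 — never all 7.
So no plan with fewer than 15 crossings exists, and this one achieves 15:
1. Smuggler goes to the island with Mina.  [the mainland: Dara, Faye, Gus, Lev, Pim, Tess | the island: Mina]
2. Smuggler goes back to the mainland alone.  [the mainland: Dara, Faye, Gus, Lev, Pim, Tess | the island: Mina]
3. Smuggler goes to the island with Faye.  [the mainland: Dara, Gus, Lev, Pim, Tess | the island: Faye, Mina]
4. Smuggler goes back to the mainland with Mina.  [the mainland: Dara, Gus, Lev, Mina, Pim, Tess | the island: Faye]
5. Smuggler goes to the island with Pim.  [the mainland: Dara, Gus, Lev, Mina, Tess | the island: Faye, Pim]
6. Smuggler goes back to the mainland alone.  [the mainland: Dara, Gus, Lev, Mina, Tess | the island: Faye, Pim]
7. Smuggler goes to the island with Dara.  [the mainland: Gus, Lev, Mina, Tess | the island: Dara, Faye, Pim]
8. Smuggler goes back to the mainland alone.  [the mainland: Gus, Lev, Mina, Tess | the island: Dara, Faye, Pim]
9. Smuggler goes to the island with Tess.  [the mainland: Gus, Lev, Mina | the island: Dara, Faye, Pim, Tess]
10. Smuggler goes back to the mainland alone.  [the mainland: Gus, Lev, Mina | the island: Dara, Faye, Pim, Tess]
11. Smuggler goes to the island with Gus.  [the mainland: Lev, Mina | the island: Dara, Faye, Gus, Pim, Tess]
12. Smuggler goes back to the mainland alone.  [the mainland: Lev, Mina | the island: Dara, Faye, Gus, Pim, Tess]
13. Smuggler goes to the island with Lev.  [the mainland: Mina | the island: Dara, Faye, Gus, Lev, Pim, Tess]
14. Smuggler goes back to the mainland alone.  [the mainland: Mina | the island: Dara, Faye, Gus, Lev, Pim, Tess]
15. Smuggler goes to the island with Mina.  [the mainland: — | the island: Dara, Faye, Gus, Lev, Mina, Pim, Tess]

15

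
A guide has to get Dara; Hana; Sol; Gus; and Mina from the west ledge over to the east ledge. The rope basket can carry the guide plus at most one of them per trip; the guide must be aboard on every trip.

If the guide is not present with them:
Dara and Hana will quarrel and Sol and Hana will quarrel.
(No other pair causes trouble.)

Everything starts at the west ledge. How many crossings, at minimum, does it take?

Counting alone: the guide can take at most 1 across per trip to the east ledge, so moving all 5 needs at least 5 loaded trips out, with a return between consecutive ones — at least 9 crossings.
The safety rule pushes this higher. Following every safe sequence of crossings, the most of the 5 that can be at the east ledge as the rope basket arrives there on crossing 9 is 4 — never all 5.
So no plan with fewer than 11 crossings exists, and this one achieves 11:
1. Guide goes to the east ledge with Hana.  [the west ledge: Dara, Gus, Mina, Sol | the east ledge: Hana]
2. Guide goes back to the west ledge alone.  [the west ledge: Dara, Gus, Mina, Sol | the east ledge: Hana]
3. Guide goes to the east ledge with Dara.  [the west ledge: Gus, Mina, Sol | the east ledge: Dara, Hana]
4. Guide goes back to the west ledge with Hana.  [the west ledge: Gus, Hana, Mina, Sol | the east ledge: Dara]
5. Guide goes to the east ledge with Sol.  [the west ledge: Gus, Hana, Mina | the east ledge: Dara, Sol]
6. Guide goes back to the west ledge alone.  [the west ledge: Gus, Hana, Mina | the east ledge: Dara, Sol]
7. Guide goes to the east ledge with Gus.  [the west ledge: Hana, Mina | the east ledge: Dara, Gus, Sol]
8. Guide goes back to the west ledge alone.  [the west ledge: Hana, Mina | the east ledge: Dara, Gus, Sol]
9. Guide goes to the east ledge with Mina.  [the west ledge: Hana | the east ledge: Dara, Gus, Mina, Sol]
10. Guide goes back to the west ledge alone.  [the west ledge: Hana | the east ledge: Dara, Gus, Mina, Sol]
11. Guide goes to the east ledge with Hana.  [the west ledge: — | the east ledge: Dara, Gus, Hana, Mina, Sol]

11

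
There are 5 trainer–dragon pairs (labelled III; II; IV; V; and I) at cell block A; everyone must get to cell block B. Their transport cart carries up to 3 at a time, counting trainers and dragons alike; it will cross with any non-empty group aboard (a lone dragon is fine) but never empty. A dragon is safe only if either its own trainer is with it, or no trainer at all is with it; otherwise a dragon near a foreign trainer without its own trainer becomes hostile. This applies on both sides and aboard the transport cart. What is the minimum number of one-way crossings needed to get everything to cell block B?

11

Counting alone: each trip to cell block B takes at most 3 across and each return brings at least 1 back, so after t trips out (and t−1 returns) at most 3t − (t−1) of the 10 are across; that first reaches 10 at t = 5, so at least 9 crossings are needed.
The safety rule pushes this higher. Following every safe sequence of crossings, the most of the 10 that can be at cell block B as the transport cart arrives there on crossing 9 is 9 — never all 10.
So no plan with fewer than 11 crossings exists, and this one achieves 11:
1. dragon III and trainer III cross → cell block B.
2. trainer III crosses ← cell block A.
3. dragon II, dragon IV, and dragon V cross → cell block B.
4. dragon III crosses ← cell block A.
5. trainer II, trainer IV, and trainer V cross → cell block B.
6. dragon II and trainer II cross ← cell block A.
7. trainer I, trainer II, and trainer III cross → cell block B.
8. dragon IV crosses ← cell block A.
9. dragon II and dragon III cross → cell block B.
10. dragon III crosses ← cell block A.
11. dragon I, dragon III, and dragon IV cross → cell block B.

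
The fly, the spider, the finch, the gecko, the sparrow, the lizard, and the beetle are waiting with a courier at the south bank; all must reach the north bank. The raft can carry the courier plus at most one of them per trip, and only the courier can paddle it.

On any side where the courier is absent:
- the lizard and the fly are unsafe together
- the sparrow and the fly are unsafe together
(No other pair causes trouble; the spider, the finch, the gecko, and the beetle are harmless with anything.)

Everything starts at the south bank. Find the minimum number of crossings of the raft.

15

Counting alone: the courier can take at most 1 across per trip to the north bank, so moving all 7 needs at least 7 loaded trips out, with a return between consecutive ones — at least 13 crossings.
The safety rule pushes this higher. Following every safe sequence of crossings, the most of the 7 that can be at the north bank as the raft arrives there on crossing 13 is 6 — never all 7.
So no plan with fewer than 15 crossings exists, and this one achieves 15:
1. Courier goes to the north bank with the fly.  [the south bank: the beetle, the finch, the gecko, the lizard, the sparrow, the spider | the north bank: the fly]
2. Courier goes back to the south bank alone.  [the south bank: the beetle, the finch, the gecko, the lizard, the sparrow, the spider | the north bank: the fly]
3. Courier goes to the north bank with the spider.  [the south bank: the beetle, the finch, the gecko, the lizard, the sparrow | the north bank: the fly, the spider]
4. Courier goes back to the south bank alone.  [the south bank: the beetle, the finch, the gecko, the lizard, the sparrow | the north bank: the fly, the spider]
5. Courier goes to the north bank with the finch.  [the south bank: the beetle, the gecko, the lizard, the sparrow | the north bank: the finch, the fly, the spider]
6. Courier goes back to the south bank alone.  [the south bank: the beetle, the gecko, the lizard, the sparrow | the north bank: the finch, the fly, the spider]
7. Courier goes to the north bank with the gecko.  [the south bank: the beetle, the lizard, the sparrow | the north bank: the finch, the fly, the gecko, the spider]
8. Courier goes back to the south bank alone.  [the south bank: the beetle, the lizard, the sparrow | the north bank: the finch, the fly, the gecko, the spider]
9. Courier goes to the north bank with the sparrow.  [the south bank: the beetle, the lizard | the north bank: the finch, the fly, the gecko, the sparrow, the spider]
10. Courier goes back to the south bank with the fly.  [the south bank: the beetle, the fly, the lizard | the north bank: the finch, the gecko, the sparrow, the spider]
11. Courier goes to the north bank with the lizard.  [the south bank: the beetle, the fly | the north bank: the finch, the gecko, the lizard, the sparrow, the spider]
12. Courier goes back to the south bank alone.  [the south bank: the beetle, the fly | the north bank: the finch, the gecko, the lizard, the sparrow, the spider]
13. Courier goes to the north bank with the beetle.  [the south bank: the fly | the north bank: the beetle, the finch, the gecko, the lizard, the sparrow, the spider]
14. Courier goes back to the south bank alone.  [the south bank: the fly | the north bank: the beetle, the finch, the gecko, the lizard, the sparrow, the spider]
15. Courier goes to the north bank with the fly.  [the south bank: — | the north bank: the beetle, the finch, the fly, the gecko, the lizard, the sparrow, the spider]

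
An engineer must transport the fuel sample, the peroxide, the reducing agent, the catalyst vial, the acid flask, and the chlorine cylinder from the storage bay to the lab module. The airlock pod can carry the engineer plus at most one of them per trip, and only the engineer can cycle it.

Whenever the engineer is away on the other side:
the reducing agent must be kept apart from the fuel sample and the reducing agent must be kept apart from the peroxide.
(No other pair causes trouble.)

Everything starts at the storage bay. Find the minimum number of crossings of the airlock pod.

Counting alone: the engineer can take at most 1 across per trip to the lab module, so moving all 6 needs at least 6 loaded trips out, with a return between consecutive ones — at least 11 crossings.
The safety rule pushes this higher. Following every safe sequence of crossings, the most of the 6 that can be at the lab module as the airlock pod arrives there on crossing 11 is 5 — never all 6.
So no plan with fewer than 13 crossings exists, and this one achieves 13:
1. Engineer goes to the lab module with the reducing agent.
2. Engineer goes back to the storage bay alone.
3. Engineer goes to the lab module with the fuel sample.
4. Engineer goes back to the storage bay with the reducing agent.
5. Engineer goes to the lab module with the peroxide.
6. Engineer goes back to the storage bay alone.
7. Engineer goes to the lab module with the catalyst vial.
8. Engineer goes back to the storage bay alone.
9. Engineer goes to the lab module with the acid flask.
10. Engineer goes back to the storage bay alone.
11. Engineer goes to the lab module with the chlorine cylinder.
12. Engineer goes back to the storage bay alone.
13. Engineer goes to the lab module with the reducing agent.

13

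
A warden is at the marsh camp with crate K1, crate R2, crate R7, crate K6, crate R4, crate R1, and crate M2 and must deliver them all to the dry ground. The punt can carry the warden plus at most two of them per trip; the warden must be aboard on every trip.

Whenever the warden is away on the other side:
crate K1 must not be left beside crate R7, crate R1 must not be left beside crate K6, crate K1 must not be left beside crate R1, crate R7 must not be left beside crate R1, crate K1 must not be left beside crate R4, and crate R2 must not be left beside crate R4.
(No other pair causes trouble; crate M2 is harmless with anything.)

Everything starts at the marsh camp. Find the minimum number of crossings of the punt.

impossible

Whatever the first load, the items left behind include a forbidden pair without the warden. No opening move is safe, so no plan exists.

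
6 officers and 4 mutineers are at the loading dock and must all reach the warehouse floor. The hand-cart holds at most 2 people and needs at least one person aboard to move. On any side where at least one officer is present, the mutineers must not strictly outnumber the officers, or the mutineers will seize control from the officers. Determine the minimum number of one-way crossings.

Counting alone: each trip to the warehouse floor takes at most 2 across and each return brings at least 1 back, so after t trips out (and t−1 returns) at most 2t − (t−1) of the 10 are across; that first reaches 10 at t = 9, so at least 17 crossings are needed.
The plan below uses exactly 17 crossings, so it is optimal:
1. 2 mutineers → the warehouse floor.  (the loading dock: 6O 2M; the warehouse floor: 0O 2M)
2. 1 mutineer ← the loading dock.  (the loading dock: 6O 3M; the warehouse floor: 0O 1M)
3. 2 mutineers → the warehouse floor.  (the loading dock: 6O 1M; the warehouse floor: 0O 3M)
4. 1 mutineer ← the loading dock.  (the loading dock: 6O 2M; the warehouse floor: 0O 2M)
5. 2 officers → the warehouse floor.  (the loading dock: 4O 2M; the warehouse floor: 2O 2M)
6. 1 mutineer ← the loading dock.  (the loading dock: 4O 3M; the warehouse floor: 2O 1M)
7. 1 officer and 1 mutineer → the warehouse floor.  (the loading dock: 3O 2M; the warehouse floor: 3O 2M)
8. 1 mutineer ← the loading dock.  (the loading dock: 3O 3M; the warehouse floor: 3O 1M)
9. 2 mutineers → the warehouse floor.  (the loading dock: 3O 1M; the warehouse floor: 3O 3M)
10. 1 mutineer ← the loading dock.  (the loading dock: 3O 2M; the warehouse floor: 3O 2M)
11. 1 officer and 1 mutineer → the warehouse floor.  (the loading dock: 2O 1M; the warehouse floor: 4O 3M)
12. 1 mutineer ← the loading dock.  (the loading dock: 2O 2M; the warehouse floor: 4O 2M)
13. 2 mutineers → the warehouse floor.  (the loading dock: 2O 0M; the warehouse floor: 4O 4M)
14. 1 mutineer ← the loading dock.  (the loading dock: 2O 1M; the warehouse floor: 4O 3M)
15. 1 officer and 1 mutineer → the warehouse floor.  (the loading dock: 1O 0M; the warehouse floor: 5O 4M)
16. 1 mutineer ← the loading dock.  (the loading dock: 1O 1M; the warehouse floor: 5O 3M)
17. 1 officer and 1 mutineer → the warehouse floor.  (the loading dock: 0O 0M; the warehouse floor: 6O 4M)

17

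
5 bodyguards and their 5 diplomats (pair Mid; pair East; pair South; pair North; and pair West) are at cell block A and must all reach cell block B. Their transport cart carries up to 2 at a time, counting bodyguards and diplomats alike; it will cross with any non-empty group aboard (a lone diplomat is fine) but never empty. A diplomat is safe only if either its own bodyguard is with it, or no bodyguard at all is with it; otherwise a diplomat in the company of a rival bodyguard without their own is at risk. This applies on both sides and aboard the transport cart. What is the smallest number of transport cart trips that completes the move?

Following every safe sequence of crossings from the start, the most of the 10 that can be at cell block B as the transport cart arrives there on crossings 1, 3, 5, 7 is 2, 3, 4, 5 respectively; the best ever achieved is 5 of 10.
From crossing 9 on, no configuration arises that was not already reachable earlier: only 82 distinct safe configurations (who is on which side, and where the transport cart is) can ever be reached, none of them has everyone across, and every continuation just revisits them. So no valid plan exists.

impossible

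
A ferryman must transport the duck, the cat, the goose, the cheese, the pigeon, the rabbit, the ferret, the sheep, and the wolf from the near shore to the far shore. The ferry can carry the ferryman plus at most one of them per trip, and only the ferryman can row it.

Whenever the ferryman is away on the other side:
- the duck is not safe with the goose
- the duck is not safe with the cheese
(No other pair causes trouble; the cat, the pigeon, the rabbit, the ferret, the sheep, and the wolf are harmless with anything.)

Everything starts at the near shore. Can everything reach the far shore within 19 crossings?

Yes — this plan uses 19 crossings (≤ 19):
1. Ferryman goes to the far shore with the duck.
2. Ferryman goes back to the near shore alone.
3. Ferryman goes to the far shore with the cat.
4. Ferryman goes back to the near shore alone.
5. Ferryman goes to the far shore with the goose.
6. Ferryman goes back to the near shore with the duck.
7. Ferryman goes to the far shore with the cheese.
8. Ferryman goes back to the near shore alone.
9. Ferryman goes to the far shore with the pigeon.
10. Ferryman goes back to the near shore alone.
11. Ferryman goes to the far shore with the rabbit.
12. Ferryman goes back to the near shore alone.
13. Ferryman goes to the far shore with the ferret.
14. Ferryman goes back to the near shore alone.
15. Ferryman goes to the far shore with the sheep.
16. Ferryman goes back to the near shore alone.
17. Ferryman goes to the far shore with the wolf.
18. Ferryman goes back to the near shore alone.
19. Ferryman goes to the far shore with the duck.

Yes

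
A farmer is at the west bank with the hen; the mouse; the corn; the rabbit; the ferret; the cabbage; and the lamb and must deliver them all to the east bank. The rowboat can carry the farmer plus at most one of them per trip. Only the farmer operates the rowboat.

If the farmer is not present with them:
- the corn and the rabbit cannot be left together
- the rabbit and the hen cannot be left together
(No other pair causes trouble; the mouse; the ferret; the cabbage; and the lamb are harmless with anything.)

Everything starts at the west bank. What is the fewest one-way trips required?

15

Counting alone: the farmer can take at most 1 across per trip to the east bank, so moving all 7 needs at least 7 loaded trips out, with a return between consecutive ones — at least 13 crossings.
The safety rule pushes this higher. Following every safe sequence of crossings, the most of the 7 that can be at the east bank as the rowboat arrives there on crossing 13 is 6 — never all 7.
So no plan with fewer than 15 crossings exists, and this one achieves 15:
1. Farmer goes to the east bank with the rabbit.
2. Farmer goes back to the west bank alone.
3. Farmer goes to the east bank with the hen.
4. Farmer goes back to the west bank with the rabbit.
5. Farmer goes to the east bank with the corn.
6. Farmer goes back to the west bank alone.
7. Farmer goes to the east bank with the mouse.
8. Farmer goes back to the west bank alone.
9. Farmer goes to the east bank with the ferret.
10. Farmer goes back to the west bank alone.
11. Farmer goes to the east bank with the cabbage.
12. Farmer goes back to the west bank alone.
13. Farmer goes to the east bank with the lamb.
14. Farmer goes back to the west bank alone.
15. Farmer goes to the east bank with the rabbit.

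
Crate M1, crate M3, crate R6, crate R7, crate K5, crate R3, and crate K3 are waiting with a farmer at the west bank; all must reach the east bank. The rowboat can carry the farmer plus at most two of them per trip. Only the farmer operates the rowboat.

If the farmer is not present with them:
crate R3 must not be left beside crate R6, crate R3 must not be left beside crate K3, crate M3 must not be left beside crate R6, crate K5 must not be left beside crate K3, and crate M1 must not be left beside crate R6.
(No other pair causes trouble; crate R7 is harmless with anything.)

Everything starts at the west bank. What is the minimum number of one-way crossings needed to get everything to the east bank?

9

Counting alone: the farmer can take at most 2 across per trip to the east bank, so moving all 7 needs at least 4 loaded trips out, with a return between consecutive ones — at least 7 crossings.
The safety rule pushes this higher. Following every safe sequence of crossings, the most of the 7 that can be at the east bank as the rowboat arrives there on crossing 7 is 6 — never all 7.
So no plan with fewer than 9 crossings exists, and this one achieves 9:
1. Farmer goes to the east bank with crate K3 and crate R6.
2. Farmer goes back to the west bank alone.
3. Farmer goes to the east bank with crate M1.
4. Farmer goes back to the west bank with crate R6.
5. Farmer goes to the east bank with crate M3 and crate R3.
6. Farmer goes back to the west bank with crate K3.
7. Farmer goes to the east bank with crate K5 and crate R7.
8. Farmer goes back to the west bank alone.
9. Farmer goes to the east bank with crate K3 and crate R6.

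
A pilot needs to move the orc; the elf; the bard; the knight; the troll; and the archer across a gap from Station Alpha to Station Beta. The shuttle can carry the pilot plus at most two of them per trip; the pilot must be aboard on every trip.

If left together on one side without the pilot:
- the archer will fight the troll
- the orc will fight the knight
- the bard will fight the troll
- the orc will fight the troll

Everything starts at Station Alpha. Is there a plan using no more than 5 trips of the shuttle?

Counting alone: the pilot can take at most 2 across per trip to Station Beta, so moving all 6 needs at least 3 loaded trips out, with a return between consecutive ones — at least 5 crossings.
The safety rule pushes this higher. Following every safe sequence of crossings, the most of the 6 that can be at Station Beta as the shuttle arrives there on crossing 5 is 5 — never all 6.
So the move cannot be finished within 5 crossings. (The shortest complete plan takes 7:)
1. Pilot goes to Station Beta with the orc and the troll.  [Station Alpha: the archer, the bard, the elf, the knight | Station Beta: the orc, the troll]
2. Pilot goes back to Station Alpha with the orc.  [Station Alpha: the archer, the bard, the elf, the knight, the orc | Station Beta: the troll]
3. Pilot goes to Station Beta with the elf and the orc.  [Station Alpha: the archer, the bard, the knight | Station Beta: the elf, the orc, the troll]
4. Pilot goes back to Station Alpha with the troll.  [Station Alpha: the archer, the bard, the knight, the troll | Station Beta: the elf, the orc]
5. Pilot goes to Station Beta with the archer and the bard.  [Station Alpha: the knight, the troll | Station Beta: the archer, the bard, the elf, the orc]
6. Pilot goes back to Station Alpha alone.  [Station Alpha: the knight, the troll | Station Beta: the archer, the bard, the elf, the orc]
7. Pilot goes to Station Beta with the knight and the troll.  [Station Alpha: — | Station Beta: the archer, the bard, the elf, the knight, the orc, the troll]

No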